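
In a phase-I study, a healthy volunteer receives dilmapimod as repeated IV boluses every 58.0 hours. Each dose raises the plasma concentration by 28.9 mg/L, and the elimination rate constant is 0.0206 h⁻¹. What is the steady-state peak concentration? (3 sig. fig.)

Fraction remaining after one interval: e^(−kτ) = e^(−0.02060 × 58.0) = 0.3028
R = 1 / (1 − 0.3028) = 1.434
Css,max = 28.9 × 1.434 ≈ 41.4 mg/L

41.4 mg/L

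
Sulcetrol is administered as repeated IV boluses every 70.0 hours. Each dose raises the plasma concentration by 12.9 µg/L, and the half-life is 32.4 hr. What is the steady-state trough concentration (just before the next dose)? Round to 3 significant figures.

3.72 µg/L

k = ln 2 / 32.4 = 0.02139 hr⁻¹
Fraction remaining after one interval: e^(−kτ) = e^(−0.02139 × 70.0) = 0.2237
R = 1 / (1 − 0.2237) = 1.288
Css,max = 12.9 × 1.288 = 16.62 µg/L
Css,min = Css,max × e^(−kτ) = 16.62 × 0.2237 ≈ 3.72 µg/L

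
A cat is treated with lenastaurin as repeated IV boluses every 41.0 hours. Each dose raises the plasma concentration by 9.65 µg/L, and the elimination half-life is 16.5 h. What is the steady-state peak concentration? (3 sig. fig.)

11.7 µg/L

k = ln 2 / 16.5 = 0.04201 h⁻¹
Fraction remaining after one interval: e^(−kτ) = e^(−0.04201 × 41.0) = 0.1786
R = 1 / (1 − 0.1786) = 1.217
Css,max = 9.65 × 1.217 ≈ 11.7 µg/L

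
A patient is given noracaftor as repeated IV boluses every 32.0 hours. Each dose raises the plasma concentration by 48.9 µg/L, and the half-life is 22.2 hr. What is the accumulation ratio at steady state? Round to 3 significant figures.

1.58

k = ln 2 / 22.2 = 0.03122 hr⁻¹
Fraction remaining after one interval: e^(−kτ) = e^(−0.03122 × 32.0) = 0.3682
R = 1 / (1 − 0.3682) = 1 / 0.6318 ≈ 1.58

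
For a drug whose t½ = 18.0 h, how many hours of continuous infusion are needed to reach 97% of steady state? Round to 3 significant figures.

k = ln 2 / 18.0 = 0.03851 h⁻¹
f = 1 − e^(−kt)  ⇒  t = −ln(1 − f) / k
t = −ln(1 − 0.97) / 0.03851 = 3.507 / 0.03851 ≈ 91.1 hours

91.1 hours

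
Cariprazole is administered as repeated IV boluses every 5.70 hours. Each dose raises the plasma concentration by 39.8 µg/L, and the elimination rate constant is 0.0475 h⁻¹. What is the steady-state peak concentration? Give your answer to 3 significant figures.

Fraction remaining after one interval: e^(−kτ) = e^(−0.04750 × 5.70) = 0.7628
R = 1 / (1 − 0.7628) = 4.216
Css,max = 39.8 × 4.216 ≈ 168 µg/L

168 µg/L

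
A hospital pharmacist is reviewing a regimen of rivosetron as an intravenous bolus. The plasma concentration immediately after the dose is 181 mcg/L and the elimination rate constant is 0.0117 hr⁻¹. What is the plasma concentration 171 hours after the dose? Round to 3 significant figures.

C(t) = C₀ e^(−kt) = 181 × e^(−0.01170 × 171) = 181 × e^(−2.001) = 181 × 0.1352 ≈ 24.5 mcg/L

24.5 mcg/L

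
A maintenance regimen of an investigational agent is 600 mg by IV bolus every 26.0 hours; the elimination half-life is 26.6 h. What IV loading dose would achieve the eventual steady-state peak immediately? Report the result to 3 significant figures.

1220 mg

k = ln 2 / 26.6 = 0.02606 h⁻¹
Accumulation ratio R = 1 / (1 − e^(−kτ)) = 1 / (1 − e^(−0.02606×26.0)) = 1 / (1 − 0.5079) = 2.032
Loading dose = maintenance dose × R = 600 × 2.032 ≈ 1220 mg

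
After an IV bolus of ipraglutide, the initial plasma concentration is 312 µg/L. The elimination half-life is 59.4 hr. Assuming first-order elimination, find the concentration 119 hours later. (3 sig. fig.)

k = ln 2 / 59.4 = 0.01167 hr⁻¹
119 hr is 2.003 half-lives, so C = 312 × (1/2)^2.003 = 312 × 0.2494 ≈ 77.8 µg/L

77.8 µg/L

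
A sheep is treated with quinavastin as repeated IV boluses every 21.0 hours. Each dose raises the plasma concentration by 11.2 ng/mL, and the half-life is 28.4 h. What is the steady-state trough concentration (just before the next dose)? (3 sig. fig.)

16.7 ng/mL

k = ln 2 / 28.4 = 0.02441 h⁻¹
Fraction remaining after one interval: e^(−kτ) = e^(−0.02441 × 21.0) = 0.5990
R = 1 / (1 − 0.5990) = 2.494
Css,max = 11.2 × 2.494 = 27.93 ng/mL
Css,min = Css,max × e^(−kτ) = 27.93 × 0.5990 ≈ 16.7 ng/mL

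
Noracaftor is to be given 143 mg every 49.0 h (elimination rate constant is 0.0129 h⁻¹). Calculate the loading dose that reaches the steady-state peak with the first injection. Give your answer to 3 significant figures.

Accumulation ratio R = 1 / (1 − e^(−kτ)) = 1 / (1 − e^(−0.01290×49.0)) = 1 / (1 − 0.5315) = 2.134
Loading dose = maintenance dose × R = 143 × 2.134 ≈ 305 mg

305 mg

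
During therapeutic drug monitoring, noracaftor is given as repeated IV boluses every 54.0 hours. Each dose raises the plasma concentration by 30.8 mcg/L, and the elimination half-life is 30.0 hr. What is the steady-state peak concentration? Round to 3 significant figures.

43.2 mcg/L

k = ln 2 / 30.0 = 0.02310 hr⁻¹
Fraction remaining after one interval: e^(−kτ) = e^(−0.02310 × 54.0) = 0.2872
R = 1 / (1 − 0.2872) = 1.403
Css,max = 30.8 × 1.403 ≈ 43.2 mcg/L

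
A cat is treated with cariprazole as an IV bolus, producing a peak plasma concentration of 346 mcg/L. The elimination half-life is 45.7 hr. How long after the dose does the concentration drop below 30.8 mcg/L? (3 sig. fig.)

k = ln 2 / 45.7 = 0.01517 hr⁻¹
C(t) = C₀ e^(−kt)  ⇒  t = ln(C₀/C) / k
t = ln(346/30.8) / 0.01517 = 2.419 / 0.01517 ≈ 159 hours

159 hours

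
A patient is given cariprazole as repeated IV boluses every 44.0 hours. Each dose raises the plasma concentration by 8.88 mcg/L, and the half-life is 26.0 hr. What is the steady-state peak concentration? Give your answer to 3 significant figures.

k = ln 2 / 26.0 = 0.02666 hr⁻¹
Fraction remaining after one interval: e^(−kτ) = e^(−0.02666 × 44.0) = 0.3094
R = 1 / (1 − 0.3094) = 1.448
Css,max = 8.88 × 1.448 ≈ 12.9 mcg/L

12.9 mcg/L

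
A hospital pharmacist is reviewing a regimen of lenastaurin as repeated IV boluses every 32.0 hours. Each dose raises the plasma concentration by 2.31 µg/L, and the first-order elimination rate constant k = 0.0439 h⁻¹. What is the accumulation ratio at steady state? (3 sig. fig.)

Fraction remaining after one interval: e^(−kτ) = e^(−0.04390 × 32.0) = 0.2454
R = 1 / (1 − 0.2454) = 1 / 0.7546 ≈ 1.33

1.33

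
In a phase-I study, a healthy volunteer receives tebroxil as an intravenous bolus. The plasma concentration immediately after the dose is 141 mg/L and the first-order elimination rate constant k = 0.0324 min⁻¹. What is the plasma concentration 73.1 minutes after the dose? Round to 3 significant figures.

13.2 mg/L

C(t) = C₀ e^(−kt) = 141 × e^(−0.03240 × 73.1) = 141 × e^(−2.368) = 141 × 0.09363 ≈ 13.2 mg/L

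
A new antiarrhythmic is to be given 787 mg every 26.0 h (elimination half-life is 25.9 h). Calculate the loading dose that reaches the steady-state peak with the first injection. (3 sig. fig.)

k = ln 2 / 25.9 = 0.02676 h⁻¹
Accumulation ratio R = 1 / (1 − e^(−kτ)) = 1 / (1 − e^(−0.02676×26.0)) = 1 / (1 − 0.4987) = 1.995
Loading dose = maintenance dose × R = 787 × 1.995 ≈ 1570 mg

1570 mg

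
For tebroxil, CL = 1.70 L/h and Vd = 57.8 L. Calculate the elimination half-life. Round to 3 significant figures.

23.6 hours

k = CL / V = 1.70 / 57.8 = 0.02941 h⁻¹
t½ = ln 2 / k = ln 2 / 0.02941 ≈ 23.6 hours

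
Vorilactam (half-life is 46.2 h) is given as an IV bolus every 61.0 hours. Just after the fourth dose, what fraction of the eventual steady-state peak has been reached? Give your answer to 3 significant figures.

0.974

k = ln 2 / 46.2 = 0.01500 h⁻¹
f_n = 1 − e^(−nkτ) = 1 − e^(−4 × 0.01500 × 61.0) = 1 − e^(−3.661) = 1 − 0.02571 ≈ 0.974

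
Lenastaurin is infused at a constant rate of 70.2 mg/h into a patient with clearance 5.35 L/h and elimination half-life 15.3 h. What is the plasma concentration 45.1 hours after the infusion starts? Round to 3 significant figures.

Css = rate / CL = 70.2 / 5.35 = 13.12 mg/L
k = ln 2 / 15.3 = 0.04530 h⁻¹
C(t) = Css (1 − e^(−kt)) = 13.12 × (1 − e^(−2.043)) = 13.12 × 0.8704 ≈ 11.4 mg/L

11.4 mg/L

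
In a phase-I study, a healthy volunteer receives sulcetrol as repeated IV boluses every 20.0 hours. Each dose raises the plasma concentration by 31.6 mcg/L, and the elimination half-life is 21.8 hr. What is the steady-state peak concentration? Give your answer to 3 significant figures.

67.2 mcg/L

k = ln 2 / 21.8 = 0.03180 hr⁻¹
Fraction remaining after one interval: e^(−kτ) = e^(−0.03180 × 20.0) = 0.5295
R = 1 / (1 − 0.5295) = 2.125
Css,max = 31.6 × 2.125 ≈ 67.2 mcg/L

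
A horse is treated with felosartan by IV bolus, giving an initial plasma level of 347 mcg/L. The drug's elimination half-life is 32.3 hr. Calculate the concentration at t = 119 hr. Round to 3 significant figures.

k = ln 2 / 32.3 = 0.02146 hr⁻¹
119 hr is 3.684 half-lives, so C = 347 × (1/2)^3.684 = 347 × 0.07779 ≈ 27.0 mcg/L

27.0 mcg/L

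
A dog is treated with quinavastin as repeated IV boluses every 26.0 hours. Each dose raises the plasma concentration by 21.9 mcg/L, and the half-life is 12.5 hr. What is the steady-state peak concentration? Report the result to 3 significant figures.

k = ln 2 / 12.5 = 0.05545 hr⁻¹
Fraction remaining after one interval: e^(−kτ) = e^(−0.05545 × 26.0) = 0.2365
R = 1 / (1 − 0.2365) = 1.310
Css,max = 21.9 × 1.310 ≈ 28.7 mcg/L

28.7 mcg/L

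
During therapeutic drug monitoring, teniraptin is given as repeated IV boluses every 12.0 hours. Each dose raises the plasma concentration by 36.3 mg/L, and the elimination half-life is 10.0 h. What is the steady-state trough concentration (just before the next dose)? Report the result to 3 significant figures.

k = ln 2 / 10.0 = 0.06931 h⁻¹
Fraction remaining after one interval: e^(−kτ) = e^(−0.06931 × 12.0) = 0.4353
R = 1 / (1 − 0.4353) = 1.771
Css,max = 36.3 × 1.771 = 64.28 mg/L
Css,min = Css,max × e^(−kτ) = 64.28 × 0.4353 ≈ 28.0 mg/L

28.0 mg/L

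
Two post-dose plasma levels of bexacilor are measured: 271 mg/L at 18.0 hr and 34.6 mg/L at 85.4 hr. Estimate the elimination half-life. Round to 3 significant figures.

k = ln(C₁/C₂) / (t₂ − t₁) = ln(271/34.6) / (85.4 − 18.0)
  = 2.058 / 67.40 = 0.03054 hr⁻¹
t½ = ln 2 / k = ln 2 / 0.03054 ≈ 22.7 hours

22.7 hours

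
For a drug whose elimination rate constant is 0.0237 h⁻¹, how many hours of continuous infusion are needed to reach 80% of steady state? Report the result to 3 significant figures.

f = 1 − e^(−kt)  ⇒  t = −ln(1 − f) / k
t = −ln(1 − 0.8) / 0.02370 = 1.609 / 0.02370 ≈ 67.9 hours

67.9 hours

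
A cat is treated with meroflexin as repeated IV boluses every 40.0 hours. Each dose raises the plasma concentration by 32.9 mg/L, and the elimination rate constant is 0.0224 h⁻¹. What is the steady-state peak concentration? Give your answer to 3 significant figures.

Fraction remaining after one interval: e^(−kτ) = e^(−0.02240 × 40.0) = 0.4082
R = 1 / (1 − 0.4082) = 1.690
Css,max = 32.9 × 1.690 ≈ 55.6 mg/L

55.6 mg/L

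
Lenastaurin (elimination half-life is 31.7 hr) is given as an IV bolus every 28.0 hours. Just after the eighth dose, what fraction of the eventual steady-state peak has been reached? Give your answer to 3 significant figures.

k = ln 2 / 31.7 = 0.02187 hr⁻¹
f_n = 1 − e^(−nkτ) = 1 − e^(−8 × 0.02187 × 28.0) = 1 − e^(−4.898) = 1 − 0.007462 ≈ 0.993

0.993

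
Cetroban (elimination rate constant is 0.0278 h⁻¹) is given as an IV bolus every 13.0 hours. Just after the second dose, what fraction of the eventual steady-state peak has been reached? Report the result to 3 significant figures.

f_n = 1 − e^(−nkτ) = 1 − e^(−2 × 0.02780 × 13.0) = 1 − e^(−0.7228) = 1 − 0.4854 ≈ 0.515

0.515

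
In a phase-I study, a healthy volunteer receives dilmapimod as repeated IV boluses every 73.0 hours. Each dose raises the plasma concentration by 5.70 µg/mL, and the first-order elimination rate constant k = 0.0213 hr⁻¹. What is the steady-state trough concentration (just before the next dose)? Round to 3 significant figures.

Fraction remaining after one interval: e^(−kτ) = e^(−0.02130 × 73.0) = 0.2112
R = 1 / (1 − 0.2112) = 1.268
Css,max = 5.70 × 1.268 = 7.226 µg/mL
Css,min = Css,max × e^(−kτ) = 7.226 × 0.2112 ≈ 1.53 µg/mL

1.53 µg/mL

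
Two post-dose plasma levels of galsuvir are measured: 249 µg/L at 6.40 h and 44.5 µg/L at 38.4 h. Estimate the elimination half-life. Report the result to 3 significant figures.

k = ln(C₁/C₂) / (t₂ − t₁) = ln(249/44.5) / (38.4 − 6.40)
  = 1.722 / 32.00 = 0.05381 h⁻¹
t½ = ln 2 / k = ln 2 / 0.05381 ≈ 12.9 hours

12.9 hours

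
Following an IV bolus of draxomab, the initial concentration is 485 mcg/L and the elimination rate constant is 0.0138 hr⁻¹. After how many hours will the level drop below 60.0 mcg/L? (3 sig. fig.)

151 hours

C(t) = C₀ e^(−kt)  ⇒  t = ln(C₀/C) / k
t = ln(485/60.0) / 0.01380 = 2.090 / 0.01380 ≈ 151 hours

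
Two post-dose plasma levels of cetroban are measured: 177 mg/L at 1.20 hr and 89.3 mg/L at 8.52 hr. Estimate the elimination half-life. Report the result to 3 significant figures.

7.42 hours

k = ln(C₁/C₂) / (t₂ − t₁) = ln(177/89.3) / (8.52 − 1.20)
  = 0.6841 / 7.320 = 0.09346 hr⁻¹
t½ = ln 2 / k = ln 2 / 0.09346 ≈ 7.42 hours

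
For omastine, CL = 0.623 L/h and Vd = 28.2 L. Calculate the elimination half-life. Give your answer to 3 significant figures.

k = CL / V = 0.623 / 28.2 = 0.02209 h⁻¹
t½ = ln 2 / k = ln 2 / 0.02209 ≈ 31.4 hours

31.4 hours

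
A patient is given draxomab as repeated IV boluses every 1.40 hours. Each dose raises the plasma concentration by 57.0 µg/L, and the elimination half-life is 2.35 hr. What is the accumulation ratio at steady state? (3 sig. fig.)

2.96

k = ln 2 / 2.35 = 0.2950 hr⁻¹
Fraction remaining after one interval: e^(−kτ) = e^(−0.2950 × 1.40) = 0.6617
R = 1 / (1 − 0.6617) = 1 / 0.3383 ≈ 2.96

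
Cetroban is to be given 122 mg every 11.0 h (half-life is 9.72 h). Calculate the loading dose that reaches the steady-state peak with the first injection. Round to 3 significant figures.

k = ln 2 / 9.72 = 0.07131 h⁻¹
Accumulation ratio R = 1 / (1 − e^(−kτ)) = 1 / (1 − e^(−0.07131×11.0)) = 1 / (1 − 0.4564) = 1.840
Loading dose = maintenance dose × R = 122 × 1.840 ≈ 224 mg

224 mg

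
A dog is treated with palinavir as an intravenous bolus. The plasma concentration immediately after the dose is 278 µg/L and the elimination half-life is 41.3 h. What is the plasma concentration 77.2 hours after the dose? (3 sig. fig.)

76.1 µg/L

k = ln 2 / 41.3 = 0.01678 h⁻¹
77.2 h is 1.869 half-lives, so C = 278 × (1/2)^1.869 = 278 × 0.2737 ≈ 76.1 µg/L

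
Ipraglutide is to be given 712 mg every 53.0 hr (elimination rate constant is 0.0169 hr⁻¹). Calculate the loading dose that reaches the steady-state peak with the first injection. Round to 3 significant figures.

Accumulation ratio R = 1 / (1 − e^(−kτ)) = 1 / (1 − e^(−0.01690×53.0)) = 1 / (1 − 0.4083) = 1.690
Loading dose = maintenance dose × R = 712 × 1.690 ≈ 1200 mg

1200 mg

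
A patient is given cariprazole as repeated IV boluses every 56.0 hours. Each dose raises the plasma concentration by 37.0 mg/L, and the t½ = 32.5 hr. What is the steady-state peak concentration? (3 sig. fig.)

k = ln 2 / 32.5 = 0.02133 hr⁻¹
Fraction remaining after one interval: e^(−kτ) = e^(−0.02133 × 56.0) = 0.3029
R = 1 / (1 − 0.3029) = 1.435
Css,max = 37.0 × 1.435 ≈ 53.1 mg/L

53.1 mg/L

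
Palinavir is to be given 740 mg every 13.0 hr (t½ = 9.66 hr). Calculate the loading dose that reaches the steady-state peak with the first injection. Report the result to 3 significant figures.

1220 mg

k = ln 2 / 9.66 = 0.07175 hr⁻¹
Accumulation ratio R = 1 / (1 − e^(−kτ)) = 1 / (1 − e^(−0.07175×13.0)) = 1 / (1 − 0.3934) = 1.649
Loading dose = maintenance dose × R = 740 × 1.649 ≈ 1220 mg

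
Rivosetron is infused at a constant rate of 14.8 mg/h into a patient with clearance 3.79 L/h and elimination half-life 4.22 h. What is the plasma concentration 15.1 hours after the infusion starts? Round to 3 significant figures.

3.58 mg/L

Css = rate / CL = 14.8 / 3.79 = 3.905 mg/L
k = ln 2 / 4.22 = 0.1643 h⁻¹
C(t) = Css (1 − e^(−kt)) = 3.905 × (1 − e^(−2.480)) = 3.905 × 0.9163 ≈ 3.58 mg/L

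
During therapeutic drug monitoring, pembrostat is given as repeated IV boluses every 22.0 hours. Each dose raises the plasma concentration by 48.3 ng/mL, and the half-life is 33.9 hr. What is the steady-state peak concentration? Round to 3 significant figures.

133 ng/mL

k = ln 2 / 33.9 = 0.02045 hr⁻¹
Fraction remaining after one interval: e^(−kτ) = e^(−0.02045 × 22.0) = 0.6377
R = 1 / (1 − 0.6377) = 2.760
Css,max = 48.3 × 2.760 ≈ 133 ng/mL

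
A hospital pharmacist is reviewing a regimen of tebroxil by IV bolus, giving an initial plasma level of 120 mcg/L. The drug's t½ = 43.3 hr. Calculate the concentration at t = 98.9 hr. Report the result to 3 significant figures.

24.6 mcg/L

k = ln 2 / 43.3 = 0.01601 hr⁻¹
98.9 hr is 2.284 half-lives, so C = 120 × (1/2)^2.284 = 120 × 0.2053 ≈ 24.6 mcg/L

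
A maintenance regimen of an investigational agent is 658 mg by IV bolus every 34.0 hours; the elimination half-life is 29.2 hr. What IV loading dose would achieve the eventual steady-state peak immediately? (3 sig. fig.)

1190 mg

k = ln 2 / 29.2 = 0.02374 hr⁻¹
Accumulation ratio R = 1 / (1 − e^(−kτ)) = 1 / (1 − e^(−0.02374×34.0)) = 1 / (1 − 0.4462) = 1.806
Loading dose = maintenance dose × R = 658 × 1.806 ≈ 1190 mg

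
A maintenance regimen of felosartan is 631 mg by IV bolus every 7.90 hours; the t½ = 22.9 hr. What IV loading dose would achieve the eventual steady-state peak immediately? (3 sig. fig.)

k = ln 2 / 22.9 = 0.03027 hr⁻¹
Accumulation ratio R = 1 / (1 − e^(−kτ)) = 1 / (1 − e^(−0.03027×7.90)) = 1 / (1 − 0.7873) = 4.702
Loading dose = maintenance dose × R = 631 × 4.702 ≈ 2970 mg

2970 mg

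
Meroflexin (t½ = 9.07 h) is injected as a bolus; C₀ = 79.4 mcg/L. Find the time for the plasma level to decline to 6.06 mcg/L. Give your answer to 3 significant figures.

33.7 hours

k = ln 2 / 9.07 = 0.07642 h⁻¹
C(t) = C₀ e^(−kt)  ⇒  t = ln(C₀/C) / k
t = ln(79.4/6.06) / 0.07642 = 2.573 / 0.07642 ≈ 33.7 hours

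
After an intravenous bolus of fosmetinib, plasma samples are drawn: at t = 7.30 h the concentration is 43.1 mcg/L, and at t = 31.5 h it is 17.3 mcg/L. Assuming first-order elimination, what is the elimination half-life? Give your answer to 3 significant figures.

18.4 hours

k = ln(C₁/C₂) / (t₂ − t₁) = ln(43.1/17.3) / (31.5 − 7.30)
  = 0.9128 / 24.20 = 0.03772 h⁻¹
t½ = ln 2 / k = ln 2 / 0.03772 ≈ 18.4 hours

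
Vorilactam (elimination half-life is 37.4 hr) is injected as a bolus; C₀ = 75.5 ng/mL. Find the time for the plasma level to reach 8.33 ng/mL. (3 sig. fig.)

k = ln 2 / 37.4 = 0.01853 hr⁻¹
C(t) = C₀ e^(−kt)  ⇒  t = ln(C₀/C) / k
t = ln(75.5/8.33) / 0.01853 = 2.204 / 0.01853 ≈ 119 hours

119 hours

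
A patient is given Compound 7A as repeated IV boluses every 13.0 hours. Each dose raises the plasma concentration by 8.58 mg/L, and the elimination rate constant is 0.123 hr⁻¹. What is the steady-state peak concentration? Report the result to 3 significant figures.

10.8 mg/L

Fraction remaining after one interval: e^(−kτ) = e^(−0.1230 × 13.0) = 0.2021
R = 1 / (1 − 0.2021) = 1.253
Css,max = 8.58 × 1.253 ≈ 10.8 mg/L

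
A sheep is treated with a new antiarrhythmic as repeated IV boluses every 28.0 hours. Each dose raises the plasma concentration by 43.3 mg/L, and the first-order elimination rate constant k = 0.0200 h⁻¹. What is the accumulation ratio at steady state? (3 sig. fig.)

Fraction remaining after one interval: e^(−kτ) = e^(−0.02000 × 28.0) = 0.5712
R = 1 / (1 − 0.5712) = 1 / 0.4288 ≈ 2.33

2.33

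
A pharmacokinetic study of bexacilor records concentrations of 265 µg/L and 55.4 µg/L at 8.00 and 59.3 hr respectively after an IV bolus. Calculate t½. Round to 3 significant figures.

k = ln(C₁/C₂) / (t₂ − t₁) = ln(265/55.4) / (59.3 − 8.00)
  = 1.565 / 51.30 = 0.03051 hr⁻¹
t½ = ln 2 / k = ln 2 / 0.03051 ≈ 22.7 hours

22.7 hours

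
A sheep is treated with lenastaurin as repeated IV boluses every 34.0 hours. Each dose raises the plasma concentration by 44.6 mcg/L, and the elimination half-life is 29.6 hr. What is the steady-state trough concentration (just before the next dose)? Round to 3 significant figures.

36.6 mcg/L

k = ln 2 / 29.6 = 0.02342 hr⁻¹
Fraction remaining after one interval: e^(−kτ) = e^(−0.02342 × 34.0) = 0.4510
R = 1 / (1 − 0.4510) = 1.822
Css,max = 44.6 × 1.822 = 81.25 mcg/L
Css,min = Css,max × e^(−kτ) = 81.25 × 0.4510 ≈ 36.6 mcg/L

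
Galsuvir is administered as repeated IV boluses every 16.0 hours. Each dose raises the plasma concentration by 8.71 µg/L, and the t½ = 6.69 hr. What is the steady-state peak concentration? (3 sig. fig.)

k = ln 2 / 6.69 = 0.1036 hr⁻¹
Fraction remaining after one interval: e^(−kτ) = e^(−0.1036 × 16.0) = 0.1906
R = 1 / (1 − 0.1906) = 1.235
Css,max = 8.71 × 1.235 ≈ 10.8 µg/L

10.8 µg/L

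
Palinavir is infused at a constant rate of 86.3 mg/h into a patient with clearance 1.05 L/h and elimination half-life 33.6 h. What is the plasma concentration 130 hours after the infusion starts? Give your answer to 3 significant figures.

Css = rate / CL = 86.3 / 1.05 = 82.19 mg/L
k = ln 2 / 33.6 = 0.02063 h⁻¹
C(t) = Css (1 − e^(−kt)) = 82.19 × (1 − e^(−2.682)) = 82.19 × 0.9316 ≈ 76.6 mg/L

76.6 mg/L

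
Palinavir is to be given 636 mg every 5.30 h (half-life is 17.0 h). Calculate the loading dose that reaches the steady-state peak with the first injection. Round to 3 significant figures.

3270 mg

k = ln 2 / 17.0 = 0.04077 h⁻¹
Accumulation ratio R = 1 / (1 − e^(−kτ)) = 1 / (1 − e^(−0.04077×5.30)) = 1 / (1 − 0.8057) = 5.146
Loading dose = maintenance dose × R = 636 × 5.146 ≈ 3270 mg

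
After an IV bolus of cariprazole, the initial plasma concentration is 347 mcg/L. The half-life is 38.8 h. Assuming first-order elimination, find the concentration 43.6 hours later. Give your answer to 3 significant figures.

159 mcg/L

k = ln 2 / 38.8 = 0.01786 h⁻¹
43.6 h is 1.124 half-lives, so C = 347 × (1/2)^1.124 = 347 × 0.4589 ≈ 159 mcg/L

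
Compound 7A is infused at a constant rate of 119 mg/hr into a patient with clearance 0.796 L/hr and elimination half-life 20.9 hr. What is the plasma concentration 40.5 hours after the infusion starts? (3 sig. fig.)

110 mg/L

Css = rate / CL = 119 / 0.796 = 149.5 mg/L
k = ln 2 / 20.9 = 0.03316 hr⁻¹
C(t) = Css (1 − e^(−kt)) = 149.5 × (1 − e^(−1.343)) = 149.5 × 0.7390 ≈ 110 mg/L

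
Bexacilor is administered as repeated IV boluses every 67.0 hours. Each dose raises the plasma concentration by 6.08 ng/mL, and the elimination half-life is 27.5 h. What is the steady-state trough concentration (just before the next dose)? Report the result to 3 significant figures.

1.38 ng/mL

k = ln 2 / 27.5 = 0.02521 h⁻¹
Fraction remaining after one interval: e^(−kτ) = e^(−0.02521 × 67.0) = 0.1847
R = 1 / (1 − 0.1847) = 1.227
Css,max = 6.08 × 1.227 = 7.458 ng/mL
Css,min = Css,max × e^(−kτ) = 7.458 × 0.1847 ≈ 1.38 ng/mL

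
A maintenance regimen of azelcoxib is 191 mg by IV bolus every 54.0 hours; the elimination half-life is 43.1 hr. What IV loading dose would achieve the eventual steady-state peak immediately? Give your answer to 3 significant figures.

329 mg

k = ln 2 / 43.1 = 0.01608 hr⁻¹
Accumulation ratio R = 1 / (1 − e^(−kτ)) = 1 / (1 − e^(−0.01608×54.0)) = 1 / (1 − 0.4196) = 1.723
Loading dose = maintenance dose × R = 191 × 1.723 ≈ 329 mg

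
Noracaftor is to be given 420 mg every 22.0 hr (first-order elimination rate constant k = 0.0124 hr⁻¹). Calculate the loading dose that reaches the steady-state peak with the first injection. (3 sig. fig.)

1760 mg

Accumulation ratio R = 1 / (1 − e^(−kτ)) = 1 / (1 − e^(−0.01240×22.0)) = 1 / (1 − 0.7612) = 4.188
Loading dose = maintenance dose × R = 420 × 4.188 ≈ 1760 mg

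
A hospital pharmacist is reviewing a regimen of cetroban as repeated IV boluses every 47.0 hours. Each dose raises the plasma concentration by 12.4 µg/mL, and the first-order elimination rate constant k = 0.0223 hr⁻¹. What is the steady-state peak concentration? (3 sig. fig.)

19.1 µg/mL

Fraction remaining after one interval: e^(−kτ) = e^(−0.02230 × 47.0) = 0.3506
R = 1 / (1 − 0.3506) = 1.540
Css,max = 12.4 × 1.540 ≈ 19.1 µg/mL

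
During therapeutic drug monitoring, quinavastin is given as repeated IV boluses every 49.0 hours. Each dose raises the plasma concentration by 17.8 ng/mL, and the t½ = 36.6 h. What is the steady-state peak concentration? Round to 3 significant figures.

k = ln 2 / 36.6 = 0.01894 h⁻¹
Fraction remaining after one interval: e^(−kτ) = e^(−0.01894 × 49.0) = 0.3953
R = 1 / (1 − 0.3953) = 1.654
Css,max = 17.8 × 1.654 ≈ 29.4 ng/mL

29.4 ng/mL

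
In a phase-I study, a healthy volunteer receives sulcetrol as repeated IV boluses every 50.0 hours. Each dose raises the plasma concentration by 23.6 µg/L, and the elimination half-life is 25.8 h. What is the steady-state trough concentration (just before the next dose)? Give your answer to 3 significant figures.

8.33 µg/L

k = ln 2 / 25.8 = 0.02687 h⁻¹
Fraction remaining after one interval: e^(−kτ) = e^(−0.02687 × 50.0) = 0.2610
R = 1 / (1 − 0.2610) = 1.353
Css,max = 23.6 × 1.353 = 31.93 µg/L
Css,min = Css,max × e^(−kτ) = 31.93 × 0.2610 ≈ 8.33 µg/L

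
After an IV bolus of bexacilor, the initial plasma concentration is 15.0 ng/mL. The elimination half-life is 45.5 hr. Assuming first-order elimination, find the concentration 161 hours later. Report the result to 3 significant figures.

k = ln 2 / 45.5 = 0.01523 hr⁻¹
C(t) = C₀ e^(−kt) = 15.0 × e^(−0.01523 × 161) = 15.0 × e^(−2.453) = 15.0 × 0.08606 ≈ 1.29 ng/mL

1.29 ng/mL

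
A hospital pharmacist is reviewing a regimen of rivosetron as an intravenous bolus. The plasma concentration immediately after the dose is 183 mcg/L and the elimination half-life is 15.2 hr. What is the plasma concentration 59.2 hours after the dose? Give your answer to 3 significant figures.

k = ln 2 / 15.2 = 0.04560 hr⁻¹
59.2 hr is 3.895 half-lives, so C = 183 × (1/2)^3.895 = 183 × 0.06723 ≈ 12.3 mcg/L

12.3 mcg/L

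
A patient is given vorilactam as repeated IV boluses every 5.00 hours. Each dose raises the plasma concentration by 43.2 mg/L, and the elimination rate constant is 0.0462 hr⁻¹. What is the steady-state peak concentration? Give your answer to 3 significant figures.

209 mg/L

Fraction remaining after one interval: e^(−kτ) = e^(−0.04620 × 5.00) = 0.7937
R = 1 / (1 − 0.7937) = 4.848
Css,max = 43.2 × 4.848 ≈ 209 mg/L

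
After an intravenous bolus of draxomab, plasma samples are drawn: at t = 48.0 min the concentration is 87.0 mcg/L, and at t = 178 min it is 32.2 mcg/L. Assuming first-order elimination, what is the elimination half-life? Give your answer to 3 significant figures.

k = ln(C₁/C₂) / (t₂ − t₁) = ln(87.0/32.2) / (178 − 48.0)
  = 0.9939 / 130.0 = 0.007646 min⁻¹
t½ = ln 2 / k = ln 2 / 0.007646 ≈ 90.7 minutes

90.7 minutes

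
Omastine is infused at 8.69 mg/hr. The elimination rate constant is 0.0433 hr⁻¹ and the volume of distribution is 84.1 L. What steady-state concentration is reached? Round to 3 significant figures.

2.39 mg/L

CL = k · V = 0.0433 × 84.1 = 3.642 L/hr
Css = rate / CL = 8.69 / 3.642 ≈ 2.39 mg/L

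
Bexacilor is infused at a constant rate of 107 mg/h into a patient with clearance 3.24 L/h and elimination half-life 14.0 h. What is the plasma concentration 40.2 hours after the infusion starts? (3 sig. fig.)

28.5 mg/L

Css = rate / CL = 107 / 3.24 = 33.02 mg/L
k = ln 2 / 14.0 = 0.04951 h⁻¹
C(t) = Css (1 − e^(−kt)) = 33.02 × (1 − e^(−1.990)) = 33.02 × 0.8633 ≈ 28.5 mg/L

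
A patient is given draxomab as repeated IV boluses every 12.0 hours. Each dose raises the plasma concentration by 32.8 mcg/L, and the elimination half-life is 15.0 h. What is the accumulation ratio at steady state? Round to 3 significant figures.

2.35

k = ln 2 / 15.0 = 0.04621 h⁻¹
Fraction remaining after one interval: e^(−kτ) = e^(−0.04621 × 12.0) = 0.5743
R = 1 / (1 − 0.5743) = 1 / 0.4257 ≈ 2.35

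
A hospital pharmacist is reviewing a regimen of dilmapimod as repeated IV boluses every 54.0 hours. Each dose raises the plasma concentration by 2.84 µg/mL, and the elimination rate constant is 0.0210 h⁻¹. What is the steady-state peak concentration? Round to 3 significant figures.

Fraction remaining after one interval: e^(−kτ) = e^(−0.02100 × 54.0) = 0.3217
R = 1 / (1 − 0.3217) = 1.474
Css,max = 2.84 × 1.474 ≈ 4.19 µg/mL

4.19 µg/mL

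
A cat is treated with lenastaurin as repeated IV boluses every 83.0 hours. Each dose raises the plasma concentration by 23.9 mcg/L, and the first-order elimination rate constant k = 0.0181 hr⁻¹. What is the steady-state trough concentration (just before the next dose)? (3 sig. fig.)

6.84 mcg/L

Fraction remaining after one interval: e^(−kτ) = e^(−0.01810 × 83.0) = 0.2226
R = 1 / (1 − 0.2226) = 1.286
Css,max = 23.9 × 1.286 = 30.74 mcg/L
Css,min = Css,max × e^(−kτ) = 30.74 × 0.2226 ≈ 6.84 mcg/L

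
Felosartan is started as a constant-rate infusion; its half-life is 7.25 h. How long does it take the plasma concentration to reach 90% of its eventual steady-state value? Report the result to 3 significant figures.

k = ln 2 / 7.25 = 0.09561 h⁻¹
f = 1 − e^(−kt)  ⇒  t = −ln(1 − f) / k
t = −ln(1 − 0.9) / 0.09561 = 2.303 / 0.09561 ≈ 24.1 hours

24.1 hours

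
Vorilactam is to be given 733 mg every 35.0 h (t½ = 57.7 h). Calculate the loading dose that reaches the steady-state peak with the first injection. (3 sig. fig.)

2140 mg

k = ln 2 / 57.7 = 0.01201 h⁻¹
Accumulation ratio R = 1 / (1 − e^(−kτ)) = 1 / (1 − e^(−0.01201×35.0)) = 1 / (1 − 0.6567) = 2.913
Loading dose = maintenance dose × R = 733 × 2.913 ≈ 2140 mg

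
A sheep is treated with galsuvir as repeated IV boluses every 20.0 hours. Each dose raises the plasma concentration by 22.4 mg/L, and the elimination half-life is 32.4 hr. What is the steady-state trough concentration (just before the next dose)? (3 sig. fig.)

41.9 mg/L

k = ln 2 / 32.4 = 0.02139 hr⁻¹
Fraction remaining after one interval: e^(−kτ) = e^(−0.02139 × 20.0) = 0.6519
R = 1 / (1 − 0.6519) = 2.873
Css,max = 22.4 × 2.873 = 64.35 mg/L
Css,min = Css,max × e^(−kτ) = 64.35 × 0.6519 ≈ 41.9 mg/L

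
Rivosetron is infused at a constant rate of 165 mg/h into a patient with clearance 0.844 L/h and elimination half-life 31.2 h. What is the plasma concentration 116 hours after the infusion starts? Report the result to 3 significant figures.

181 mg/L

Css = rate / CL = 165 / 0.844 = 195.5 mg/L
k = ln 2 / 31.2 = 0.02222 h⁻¹
C(t) = Css (1 − e^(−kt)) = 195.5 × (1 − e^(−2.577)) = 195.5 × 0.9240 ≈ 181 mg/L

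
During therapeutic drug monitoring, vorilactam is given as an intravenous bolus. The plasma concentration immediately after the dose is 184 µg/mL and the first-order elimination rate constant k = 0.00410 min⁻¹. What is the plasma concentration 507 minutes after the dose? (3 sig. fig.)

C(t) = C₀ e^(−kt) = 184 × e^(−0.004100 × 507) = 184 × e^(−2.079) = 184 × 0.1251 ≈ 23.0 µg/mL

23.0 µg/mL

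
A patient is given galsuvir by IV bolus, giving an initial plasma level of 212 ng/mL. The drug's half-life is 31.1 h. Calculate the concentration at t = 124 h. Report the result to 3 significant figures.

13.4 ng/mL

k = ln 2 / 31.1 = 0.02229 h⁻¹
124 h is 3.987 half-lives, so C = 212 × (1/2)^3.987 = 212 × 0.06306 ≈ 13.4 ng/mL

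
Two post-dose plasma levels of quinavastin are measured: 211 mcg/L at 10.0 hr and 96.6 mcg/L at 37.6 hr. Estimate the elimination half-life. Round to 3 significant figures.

k = ln(C₁/C₂) / (t₂ − t₁) = ln(211/96.6) / (37.6 − 10.0)
  = 0.7813 / 27.60 = 0.02831 hr⁻¹
t½ = ln 2 / k = ln 2 / 0.02831 ≈ 24.5 hours

24.5 hours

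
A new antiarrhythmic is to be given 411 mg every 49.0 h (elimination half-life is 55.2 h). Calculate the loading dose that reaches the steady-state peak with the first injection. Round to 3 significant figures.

894 mg

k = ln 2 / 55.2 = 0.01256 h⁻¹
Accumulation ratio R = 1 / (1 − e^(−kτ)) = 1 / (1 − e^(−0.01256×49.0)) = 1 / (1 − 0.5405) = 2.176
Loading dose = maintenance dose × R = 411 × 2.176 ≈ 894 mg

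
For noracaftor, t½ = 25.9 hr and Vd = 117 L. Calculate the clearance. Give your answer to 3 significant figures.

3.13 L/hr

k = ln 2 / t½ = ln 2 / 25.9 = 0.02676 hr⁻¹
CL = k · V = 0.02676 × 117 ≈ 3.13 L/hr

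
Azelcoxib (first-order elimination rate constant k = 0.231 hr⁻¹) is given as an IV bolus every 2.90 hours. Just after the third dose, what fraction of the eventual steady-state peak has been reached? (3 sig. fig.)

f_n = 1 − e^(−nkτ) = 1 − e^(−3 × 0.2310 × 2.90) = 1 − e^(−2.010) = 1 − 0.1340 ≈ 0.866

0.866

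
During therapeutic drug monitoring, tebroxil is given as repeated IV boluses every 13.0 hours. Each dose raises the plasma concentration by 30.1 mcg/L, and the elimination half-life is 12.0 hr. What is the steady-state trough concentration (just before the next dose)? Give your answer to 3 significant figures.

k = ln 2 / 12.0 = 0.05776 hr⁻¹
Fraction remaining after one interval: e^(−kτ) = e^(−0.05776 × 13.0) = 0.4719
R = 1 / (1 − 0.4719) = 1.894
Css,max = 30.1 × 1.894 = 57.00 mcg/L
Css,min = Css,max × e^(−kτ) = 57.00 × 0.4719 ≈ 26.9 mcg/L

26.9 mcg/L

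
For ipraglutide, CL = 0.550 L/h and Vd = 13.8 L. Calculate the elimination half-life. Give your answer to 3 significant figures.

k = CL / V = 0.550 / 13.8 = 0.03986 h⁻¹
t½ = ln 2 / k = ln 2 / 0.03986 ≈ 17.4 hours

17.4 hours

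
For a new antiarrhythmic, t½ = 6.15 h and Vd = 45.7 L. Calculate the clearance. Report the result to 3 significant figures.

5.15 L/h

k = ln 2 / t½ = ln 2 / 6.15 = 0.1127 h⁻¹
CL = k · V = 0.1127 × 45.7 ≈ 5.15 L/h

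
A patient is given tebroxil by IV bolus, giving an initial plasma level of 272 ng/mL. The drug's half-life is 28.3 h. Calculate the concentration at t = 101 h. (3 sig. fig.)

k = ln 2 / 28.3 = 0.02449 h⁻¹
101 h is 3.569 half-lives, so C = 272 × (1/2)^3.569 = 272 × 0.08427 ≈ 22.9 ng/mL

22.9 ng/mL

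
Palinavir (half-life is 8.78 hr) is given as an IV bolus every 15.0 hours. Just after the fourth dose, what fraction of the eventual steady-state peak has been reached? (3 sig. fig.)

k = ln 2 / 8.78 = 0.07895 hr⁻¹
f_n = 1 − e^(−nkτ) = 1 − e^(−4 × 0.07895 × 15.0) = 1 − e^(−4.737) = 1 − 0.008767 ≈ 0.991

0.991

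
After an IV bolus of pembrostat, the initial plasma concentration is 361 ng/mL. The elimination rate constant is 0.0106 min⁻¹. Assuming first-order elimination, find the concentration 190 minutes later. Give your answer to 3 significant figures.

C(t) = C₀ e^(−kt) = 361 × e^(−0.01060 × 190) = 361 × e^(−2.014) = 361 × 0.1335 ≈ 48.2 ng/mL

48.2 ng/mL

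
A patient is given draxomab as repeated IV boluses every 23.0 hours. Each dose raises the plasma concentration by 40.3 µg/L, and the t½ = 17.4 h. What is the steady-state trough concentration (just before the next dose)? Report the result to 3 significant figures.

26.9 µg/L

k = ln 2 / 17.4 = 0.03984 h⁻¹
Fraction remaining after one interval: e^(−kτ) = e^(−0.03984 × 23.0) = 0.4000
R = 1 / (1 − 0.4000) = 1.667
Css,max = 40.3 × 1.667 = 67.17 µg/L
Css,min = Css,max × e^(−kτ) = 67.17 × 0.4000 ≈ 26.9 µg/L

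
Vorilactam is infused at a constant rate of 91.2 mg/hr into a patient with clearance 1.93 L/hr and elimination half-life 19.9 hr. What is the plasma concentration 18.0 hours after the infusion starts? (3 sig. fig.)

22.0 mg/L

Css = rate / CL = 91.2 / 1.93 = 47.25 mg/L
k = ln 2 / 19.9 = 0.03483 hr⁻¹
C(t) = Css (1 − e^(−kt)) = 47.25 × (1 − e^(−0.6270)) = 47.25 × 0.4658 ≈ 22.0 mg/L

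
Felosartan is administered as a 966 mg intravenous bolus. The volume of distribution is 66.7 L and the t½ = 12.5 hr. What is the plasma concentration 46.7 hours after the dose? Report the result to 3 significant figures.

1.09 µg/mL

C₀ = dose / V = 966 / 66.7 = 14.48 µg/mL
k = ln 2 / 12.5 = 0.05545 hr⁻¹
C(t) = C₀ e^(−kt) = 14.48 × e^(−0.05545 × 46.7) = 14.48 × e^(−2.590) = 14.48 × 0.07505 ≈ 1.09 µg/mL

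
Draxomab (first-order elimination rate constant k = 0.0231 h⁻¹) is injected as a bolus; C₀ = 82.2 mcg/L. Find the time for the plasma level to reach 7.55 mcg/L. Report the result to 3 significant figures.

103 hours

C(t) = C₀ e^(−kt)  ⇒  t = ln(C₀/C) / k
t = ln(82.2/7.55) / 0.02310 = 2.388 / 0.02310 ≈ 103 hours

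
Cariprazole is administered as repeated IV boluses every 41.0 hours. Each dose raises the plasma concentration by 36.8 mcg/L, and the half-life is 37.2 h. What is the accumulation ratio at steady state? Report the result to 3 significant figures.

1.87

k = ln 2 / 37.2 = 0.01863 h⁻¹
Fraction remaining after one interval: e^(−kτ) = e^(−0.01863 × 41.0) = 0.4658
R = 1 / (1 − 0.4658) = 1 / 0.5342 ≈ 1.87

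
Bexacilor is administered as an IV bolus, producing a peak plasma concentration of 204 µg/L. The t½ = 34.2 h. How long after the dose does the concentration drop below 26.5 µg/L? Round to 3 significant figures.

k = ln 2 / 34.2 = 0.02027 h⁻¹
C(t) = C₀ e^(−kt)  ⇒  t = ln(C₀/C) / k
t = ln(204/26.5) / 0.02027 = 2.041 / 0.02027 ≈ 101 hours

101 hours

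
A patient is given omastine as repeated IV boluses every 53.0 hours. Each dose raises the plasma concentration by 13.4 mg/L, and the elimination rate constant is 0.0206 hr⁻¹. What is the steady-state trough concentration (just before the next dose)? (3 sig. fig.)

6.77 mg/L

Fraction remaining after one interval: e^(−kτ) = e^(−0.02060 × 53.0) = 0.3356
R = 1 / (1 − 0.3356) = 1.505
Css,max = 13.4 × 1.505 = 20.17 mg/L
Css,min = Css,max × e^(−kτ) = 20.17 × 0.3356 ≈ 6.77 mg/L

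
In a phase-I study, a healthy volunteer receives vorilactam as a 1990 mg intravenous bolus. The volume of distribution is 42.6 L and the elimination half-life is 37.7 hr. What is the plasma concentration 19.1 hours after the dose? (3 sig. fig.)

C₀ = dose / V = 1990 / 42.6 = 46.71 mg/L
k = ln 2 / 37.7 = 0.01839 hr⁻¹
C(t) = C₀ e^(−kt) = 46.71 × e^(−0.01839 × 19.1) = 46.71 × e^(−0.3512) = 46.71 × 0.7039 ≈ 32.9 mg/L

32.9 mg/L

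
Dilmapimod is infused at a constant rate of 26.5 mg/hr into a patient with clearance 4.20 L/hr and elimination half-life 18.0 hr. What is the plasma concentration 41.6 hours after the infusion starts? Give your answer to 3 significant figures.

Css = rate / CL = 26.5 / 4.20 = 6.310 mg/L
k = ln 2 / 18.0 = 0.03851 hr⁻¹
C(t) = Css (1 − e^(−kt)) = 6.310 × (1 − e^(−1.602)) = 6.310 × 0.7985 ≈ 5.04 mg/L

5.04 mg/L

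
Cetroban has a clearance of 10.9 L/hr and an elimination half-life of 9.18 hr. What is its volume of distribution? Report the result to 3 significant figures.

k = ln 2 / t½ = ln 2 / 9.18 = 0.07551 hr⁻¹
V = CL / k = 10.9 / 0.07551 ≈ 144 L

144 L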